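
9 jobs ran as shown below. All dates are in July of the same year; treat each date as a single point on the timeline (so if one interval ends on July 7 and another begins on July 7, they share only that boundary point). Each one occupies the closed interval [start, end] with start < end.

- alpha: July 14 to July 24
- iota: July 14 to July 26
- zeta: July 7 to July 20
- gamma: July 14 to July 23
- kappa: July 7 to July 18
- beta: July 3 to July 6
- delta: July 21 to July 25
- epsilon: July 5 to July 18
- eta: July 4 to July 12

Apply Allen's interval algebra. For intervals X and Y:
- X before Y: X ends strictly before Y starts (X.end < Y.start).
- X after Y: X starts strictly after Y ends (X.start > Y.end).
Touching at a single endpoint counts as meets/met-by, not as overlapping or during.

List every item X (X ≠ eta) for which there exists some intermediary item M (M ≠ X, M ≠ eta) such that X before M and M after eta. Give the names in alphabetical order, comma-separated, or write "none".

beta, epsilon, kappa, zeta

Target eta = [July 4, July 12].
Intermediaries M with M after eta: alpha, delta, gamma, iota.
Via alpha — items with X before alpha: beta.
Via delta — items with X before delta: beta, epsilon, kappa, zeta.
Via gamma — items with X before gamma: beta.
Via iota — items with X before iota: beta.
Union: beta, epsilon, kappa, zeta.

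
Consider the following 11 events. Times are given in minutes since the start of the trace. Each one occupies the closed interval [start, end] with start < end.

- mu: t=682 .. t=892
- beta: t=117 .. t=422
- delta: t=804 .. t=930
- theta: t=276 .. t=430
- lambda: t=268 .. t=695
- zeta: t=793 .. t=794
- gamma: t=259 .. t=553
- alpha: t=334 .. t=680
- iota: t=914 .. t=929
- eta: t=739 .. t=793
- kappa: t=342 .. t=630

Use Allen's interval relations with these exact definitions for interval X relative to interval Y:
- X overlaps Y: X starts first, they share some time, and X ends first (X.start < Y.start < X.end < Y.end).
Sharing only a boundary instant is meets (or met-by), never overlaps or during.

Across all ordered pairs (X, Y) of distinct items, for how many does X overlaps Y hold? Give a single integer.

12

Checking all 110 ordered pairs for relation 'overlaps'; matching pairs in alphabetical order:
(beta, alpha): beta overlaps alpha ✓
(beta, gamma): beta overlaps gamma ✓
(beta, kappa): beta overlaps kappa ✓
(beta, lambda): beta overlaps lambda ✓
(beta, theta): beta overlaps theta ✓
(gamma, alpha): gamma overlaps alpha ✓
(gamma, kappa): gamma overlaps kappa ✓
(gamma, lambda): gamma overlaps lambda ✓
(lambda, mu): lambda overlaps mu ✓
(mu, delta): mu overlaps delta ✓
(theta, alpha): theta overlaps alpha ✓
(theta, kappa): theta overlaps kappa ✓
Count: 12.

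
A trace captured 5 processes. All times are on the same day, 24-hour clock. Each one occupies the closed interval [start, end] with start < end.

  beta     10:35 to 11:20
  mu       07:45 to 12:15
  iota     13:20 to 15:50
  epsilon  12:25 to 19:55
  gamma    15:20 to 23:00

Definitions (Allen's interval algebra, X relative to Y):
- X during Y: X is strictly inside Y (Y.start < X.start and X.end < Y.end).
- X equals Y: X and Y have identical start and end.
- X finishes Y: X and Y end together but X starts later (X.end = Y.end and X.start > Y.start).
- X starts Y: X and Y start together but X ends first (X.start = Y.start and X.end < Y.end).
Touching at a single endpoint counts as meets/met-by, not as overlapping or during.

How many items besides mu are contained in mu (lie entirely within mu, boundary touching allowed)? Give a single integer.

Target mu = [07:45, 12:15].
beta [10:35, 11:20] → during → counts.
epsilon [12:25, 19:55] → after → no.
gamma [15:20, 23:00] → after → no.
iota [13:20, 15:50] → after → no.
Total: 1.

1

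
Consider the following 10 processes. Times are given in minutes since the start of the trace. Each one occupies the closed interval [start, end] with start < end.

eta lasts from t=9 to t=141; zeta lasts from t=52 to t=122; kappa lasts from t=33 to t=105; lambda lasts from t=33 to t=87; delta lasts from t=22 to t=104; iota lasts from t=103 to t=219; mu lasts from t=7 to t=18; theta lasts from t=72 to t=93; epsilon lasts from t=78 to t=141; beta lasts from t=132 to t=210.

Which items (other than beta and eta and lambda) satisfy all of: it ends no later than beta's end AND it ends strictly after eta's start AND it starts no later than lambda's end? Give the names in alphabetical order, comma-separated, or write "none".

delta, epsilon, kappa, mu, theta, zeta

Conditions: its end is no later than beta's end (X.end <= t=210) AND its end is strictly after eta's start (X.end > t=9) AND its start is no later than lambda's end (X.start <= t=87).
delta: end t=104 <= t=210? ✓; end t=104 > t=9? ✓; start t=22 <= t=87? ✓ → yes.
epsilon: end t=141 <= t=210? ✓; end t=141 > t=9? ✓; start t=78 <= t=87? ✓ → yes.
iota: end t=219 <= t=210? ✗; end t=219 > t=9? ✓; start t=103 <= t=87? ✗ → no.
kappa: end t=105 <= t=210? ✓; end t=105 > t=9? ✓; start t=33 <= t=87? ✓ → yes.
mu: end t=18 <= t=210? ✓; end t=18 > t=9? ✓; start t=7 <= t=87? ✓ → yes.
theta: end t=93 <= t=210? ✓; end t=93 > t=9? ✓; start t=72 <= t=87? ✓ → yes.
zeta: end t=122 <= t=210? ✓; end t=122 > t=9? ✓; start t=52 <= t=87? ✓ → yes.
Result: delta, epsilon, kappa, mu, theta, zeta.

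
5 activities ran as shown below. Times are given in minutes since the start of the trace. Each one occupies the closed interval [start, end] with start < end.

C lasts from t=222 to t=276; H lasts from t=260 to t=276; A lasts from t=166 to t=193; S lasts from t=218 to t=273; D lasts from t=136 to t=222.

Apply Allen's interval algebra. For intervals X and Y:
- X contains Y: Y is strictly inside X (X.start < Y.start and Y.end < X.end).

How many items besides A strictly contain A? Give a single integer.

1

Target A = [t=166, t=193].
C [t=222, t=276] → after → no.
D [t=136, t=222] → contains → counts.
H [t=260, t=276] → after → no.
S [t=218, t=273] → after → no.
Total: 1.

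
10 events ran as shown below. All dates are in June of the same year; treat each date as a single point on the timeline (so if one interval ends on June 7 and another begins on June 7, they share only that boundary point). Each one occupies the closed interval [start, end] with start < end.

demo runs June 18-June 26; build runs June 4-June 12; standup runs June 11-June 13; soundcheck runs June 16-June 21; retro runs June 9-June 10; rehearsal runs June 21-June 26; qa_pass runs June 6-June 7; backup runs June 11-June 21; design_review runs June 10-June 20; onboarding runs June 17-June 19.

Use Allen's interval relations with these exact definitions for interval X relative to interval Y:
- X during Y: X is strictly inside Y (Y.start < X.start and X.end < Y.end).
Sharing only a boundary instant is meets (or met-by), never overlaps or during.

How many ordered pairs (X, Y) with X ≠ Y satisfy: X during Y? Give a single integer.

Checking all 90 ordered pairs for relation 'during'; matching pairs in alphabetical order:
(onboarding, backup): onboarding during backup ✓
(onboarding, design_review): onboarding during design_review ✓
(onboarding, soundcheck): onboarding during soundcheck ✓
(qa_pass, build): qa_pass during build ✓
(retro, build): retro during build ✓
(standup, design_review): standup during design_review ✓
Count: 6.

6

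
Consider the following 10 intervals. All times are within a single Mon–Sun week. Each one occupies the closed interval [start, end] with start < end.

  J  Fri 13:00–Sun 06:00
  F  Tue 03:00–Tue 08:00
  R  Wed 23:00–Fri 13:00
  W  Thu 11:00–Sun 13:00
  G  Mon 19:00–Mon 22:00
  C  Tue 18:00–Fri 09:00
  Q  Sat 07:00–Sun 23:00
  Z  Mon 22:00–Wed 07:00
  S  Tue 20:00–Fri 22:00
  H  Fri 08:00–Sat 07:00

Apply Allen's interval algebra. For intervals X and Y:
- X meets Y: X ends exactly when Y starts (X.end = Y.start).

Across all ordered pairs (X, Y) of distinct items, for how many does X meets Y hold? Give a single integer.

Checking all 90 ordered pairs for relation 'meets'; matching pairs in alphabetical order:
(G, Z): G meets Z ✓
(H, Q): H meets Q ✓
(R, J): R meets J ✓
Count: 3.

3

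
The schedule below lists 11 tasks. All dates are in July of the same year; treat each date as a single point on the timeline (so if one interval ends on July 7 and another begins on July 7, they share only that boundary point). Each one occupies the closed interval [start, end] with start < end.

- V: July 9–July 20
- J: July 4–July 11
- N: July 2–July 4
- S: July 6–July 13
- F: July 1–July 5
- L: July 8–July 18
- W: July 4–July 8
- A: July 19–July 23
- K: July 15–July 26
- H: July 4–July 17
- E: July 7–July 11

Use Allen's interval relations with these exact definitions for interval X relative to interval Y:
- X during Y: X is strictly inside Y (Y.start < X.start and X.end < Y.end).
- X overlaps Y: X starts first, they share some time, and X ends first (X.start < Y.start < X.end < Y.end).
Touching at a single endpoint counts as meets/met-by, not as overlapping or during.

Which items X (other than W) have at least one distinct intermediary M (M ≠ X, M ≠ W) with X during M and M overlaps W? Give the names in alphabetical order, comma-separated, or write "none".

Target W = [July 4, July 8].
Intermediaries M with M overlaps W: F.
Via F — items with X during F: N.
Union: N.

N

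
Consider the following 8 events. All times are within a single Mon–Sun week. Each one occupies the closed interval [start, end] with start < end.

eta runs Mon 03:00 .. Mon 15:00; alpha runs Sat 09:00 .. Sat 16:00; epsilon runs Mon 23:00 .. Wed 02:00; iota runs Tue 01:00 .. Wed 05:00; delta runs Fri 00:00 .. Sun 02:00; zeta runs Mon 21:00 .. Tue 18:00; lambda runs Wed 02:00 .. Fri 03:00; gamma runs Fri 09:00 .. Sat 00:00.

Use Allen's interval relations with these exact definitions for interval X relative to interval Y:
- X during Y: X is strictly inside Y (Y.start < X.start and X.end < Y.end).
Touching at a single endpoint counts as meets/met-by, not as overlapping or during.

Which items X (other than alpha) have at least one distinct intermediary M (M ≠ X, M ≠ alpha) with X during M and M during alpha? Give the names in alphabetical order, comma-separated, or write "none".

none

Target alpha = [Sat 09:00, Sat 16:00].
Intermediaries M with M during alpha: none.
Union: none.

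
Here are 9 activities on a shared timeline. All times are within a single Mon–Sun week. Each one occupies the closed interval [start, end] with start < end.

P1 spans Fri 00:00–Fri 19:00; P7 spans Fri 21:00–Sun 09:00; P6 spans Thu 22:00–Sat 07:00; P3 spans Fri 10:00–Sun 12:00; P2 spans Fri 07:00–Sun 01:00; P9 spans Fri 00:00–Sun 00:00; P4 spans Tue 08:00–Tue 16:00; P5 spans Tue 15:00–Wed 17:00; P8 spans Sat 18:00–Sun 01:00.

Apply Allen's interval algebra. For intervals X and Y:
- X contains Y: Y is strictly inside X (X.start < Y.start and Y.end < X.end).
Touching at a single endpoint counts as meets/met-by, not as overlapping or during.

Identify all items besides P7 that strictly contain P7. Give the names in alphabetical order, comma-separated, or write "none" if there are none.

P3

Target P7 = [Fri 21:00, Sun 09:00].
P1 [Fri 00:00, Fri 19:00] → before → no.
P2 [Fri 07:00, Sun 01:00] → overlaps → no.
P3 [Fri 10:00, Sun 12:00] → contains → yes.
P4 [Tue 08:00, Tue 16:00] → before → no.
P5 [Tue 15:00, Wed 17:00] → before → no.
P6 [Thu 22:00, Sat 07:00] → overlaps → no.
P8 [Sat 18:00, Sun 01:00] → during → no.
P9 [Fri 00:00, Sun 00:00] → overlaps → no.
Result: P3.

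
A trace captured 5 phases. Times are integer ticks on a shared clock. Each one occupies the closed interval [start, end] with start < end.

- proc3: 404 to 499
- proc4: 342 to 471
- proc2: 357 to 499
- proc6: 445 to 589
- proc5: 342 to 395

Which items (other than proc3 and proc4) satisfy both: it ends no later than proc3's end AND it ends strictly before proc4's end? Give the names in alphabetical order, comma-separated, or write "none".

Conditions: its end is no later than proc3's end (X.end <= 499) AND its end is strictly before proc4's end (X.end < 471).
proc2: end 499 <= 499? ✓; end 499 < 471? ✗ → no.
proc5: end 395 <= 499? ✓; end 395 < 471? ✓ → yes.
proc6: end 589 <= 499? ✗; end 589 < 471? ✗ → no.
Result: proc5.

proc5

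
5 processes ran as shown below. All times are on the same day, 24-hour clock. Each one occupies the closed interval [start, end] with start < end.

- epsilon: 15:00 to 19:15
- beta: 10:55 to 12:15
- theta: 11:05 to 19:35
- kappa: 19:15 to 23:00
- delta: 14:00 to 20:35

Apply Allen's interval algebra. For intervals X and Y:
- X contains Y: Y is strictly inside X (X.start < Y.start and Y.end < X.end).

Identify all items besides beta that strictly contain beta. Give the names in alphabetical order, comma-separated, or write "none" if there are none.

none

Target beta = [10:55, 12:15].
delta [14:00, 20:35] → after → no.
epsilon [15:00, 19:15] → after → no.
kappa [19:15, 23:00] → after → no.
theta [11:05, 19:35] → overlapped-by → no.
Result: none.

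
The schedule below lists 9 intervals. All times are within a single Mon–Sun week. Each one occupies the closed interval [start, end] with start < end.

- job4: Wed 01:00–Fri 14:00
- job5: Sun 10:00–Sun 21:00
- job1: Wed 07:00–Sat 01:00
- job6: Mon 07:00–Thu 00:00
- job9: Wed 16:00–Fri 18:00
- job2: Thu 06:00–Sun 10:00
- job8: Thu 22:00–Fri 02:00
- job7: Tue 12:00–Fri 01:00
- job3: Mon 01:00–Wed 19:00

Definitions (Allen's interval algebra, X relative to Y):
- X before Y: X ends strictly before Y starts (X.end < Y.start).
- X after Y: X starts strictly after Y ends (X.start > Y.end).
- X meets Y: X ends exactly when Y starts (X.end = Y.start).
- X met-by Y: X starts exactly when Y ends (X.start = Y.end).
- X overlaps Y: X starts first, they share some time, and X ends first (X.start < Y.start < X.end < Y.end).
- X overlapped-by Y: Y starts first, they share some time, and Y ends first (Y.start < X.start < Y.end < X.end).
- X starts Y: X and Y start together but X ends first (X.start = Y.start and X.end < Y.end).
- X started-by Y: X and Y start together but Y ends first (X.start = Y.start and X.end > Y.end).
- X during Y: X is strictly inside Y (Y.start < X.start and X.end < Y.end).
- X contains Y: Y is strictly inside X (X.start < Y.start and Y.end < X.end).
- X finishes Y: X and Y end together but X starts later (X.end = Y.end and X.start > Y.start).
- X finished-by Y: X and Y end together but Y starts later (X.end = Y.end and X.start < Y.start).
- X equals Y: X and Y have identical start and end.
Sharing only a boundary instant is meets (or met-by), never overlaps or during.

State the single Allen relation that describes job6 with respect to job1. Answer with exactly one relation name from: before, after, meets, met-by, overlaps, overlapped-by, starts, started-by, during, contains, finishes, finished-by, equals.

overlaps

job6 = [Mon 07:00, Thu 00:00]; job1 = [Wed 07:00, Sat 01:00].
Compare endpoints: job6.start < job1.start, job6.start < job1.end, job6.end > job1.start, job6.end < job1.end.
That pattern is 'overlaps'.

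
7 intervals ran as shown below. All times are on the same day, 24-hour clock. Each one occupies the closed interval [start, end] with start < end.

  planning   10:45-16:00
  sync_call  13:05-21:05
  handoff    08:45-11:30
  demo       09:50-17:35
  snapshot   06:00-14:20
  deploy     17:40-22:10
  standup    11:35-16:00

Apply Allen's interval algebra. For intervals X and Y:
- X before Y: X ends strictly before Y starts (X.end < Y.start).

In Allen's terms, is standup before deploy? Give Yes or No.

standup = [11:35, 16:00], deploy = [17:40, 22:10].
Actual relation of standup to deploy: before.
Asked whether 'before' holds → Yes.

Yes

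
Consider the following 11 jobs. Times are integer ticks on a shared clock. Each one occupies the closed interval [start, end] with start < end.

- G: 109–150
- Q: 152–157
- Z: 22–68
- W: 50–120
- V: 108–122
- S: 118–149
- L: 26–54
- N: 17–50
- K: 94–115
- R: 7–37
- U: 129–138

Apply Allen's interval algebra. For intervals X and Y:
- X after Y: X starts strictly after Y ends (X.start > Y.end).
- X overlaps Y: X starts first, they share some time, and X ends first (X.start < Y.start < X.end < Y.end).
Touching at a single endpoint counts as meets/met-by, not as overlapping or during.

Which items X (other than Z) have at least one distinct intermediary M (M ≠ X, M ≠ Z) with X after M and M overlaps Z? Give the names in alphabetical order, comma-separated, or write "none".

G, K, Q, S, U, V, W

Target Z = [22, 68].
Intermediaries M with M overlaps Z: N, R.
Via N — items with X after N: G, K, Q, S, U, V.
Via R — items with X after R: G, K, Q, S, U, V, W.
Union: G, K, Q, S, U, V, W.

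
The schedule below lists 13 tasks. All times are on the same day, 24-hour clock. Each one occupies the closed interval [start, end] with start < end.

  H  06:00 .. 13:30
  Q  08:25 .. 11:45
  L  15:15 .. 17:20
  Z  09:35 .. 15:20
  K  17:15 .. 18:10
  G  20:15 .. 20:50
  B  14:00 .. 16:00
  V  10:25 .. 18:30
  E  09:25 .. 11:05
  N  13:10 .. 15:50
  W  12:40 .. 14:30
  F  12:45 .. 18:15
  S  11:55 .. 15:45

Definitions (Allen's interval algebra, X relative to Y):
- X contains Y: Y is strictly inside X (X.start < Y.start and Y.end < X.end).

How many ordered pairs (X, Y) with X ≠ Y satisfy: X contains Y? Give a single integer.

Checking all 156 ordered pairs for relation 'contains'; matching pairs in alphabetical order:
(F, B): F contains B ✓
(F, K): F contains K ✓
(F, L): F contains L ✓
(F, N): F contains N ✓
(H, E): H contains E ✓
(H, Q): H contains Q ✓
(Q, E): Q contains E ✓
(S, W): S contains W ✓
(V, B): V contains B ✓
(V, F): V contains F ✓
(V, K): V contains K ✓
(V, L): V contains L ✓
(V, N): V contains N ✓
(V, S): V contains S ✓
(V, W): V contains W ✓
(Z, W): Z contains W ✓
Count: 16.

16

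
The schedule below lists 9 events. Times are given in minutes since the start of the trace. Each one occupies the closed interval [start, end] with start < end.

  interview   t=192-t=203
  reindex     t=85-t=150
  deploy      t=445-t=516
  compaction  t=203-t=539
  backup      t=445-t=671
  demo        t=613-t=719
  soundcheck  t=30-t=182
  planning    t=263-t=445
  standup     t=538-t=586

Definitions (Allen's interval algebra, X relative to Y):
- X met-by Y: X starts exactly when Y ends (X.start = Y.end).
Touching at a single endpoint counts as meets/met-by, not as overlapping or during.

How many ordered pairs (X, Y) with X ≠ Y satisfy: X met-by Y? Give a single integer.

3

Checking all 72 ordered pairs for relation 'met-by'; matching pairs in alphabetical order:
(backup, planning): backup met-by planning ✓
(compaction, interview): compaction met-by interview ✓
(deploy, planning): deploy met-by planning ✓
Count: 3.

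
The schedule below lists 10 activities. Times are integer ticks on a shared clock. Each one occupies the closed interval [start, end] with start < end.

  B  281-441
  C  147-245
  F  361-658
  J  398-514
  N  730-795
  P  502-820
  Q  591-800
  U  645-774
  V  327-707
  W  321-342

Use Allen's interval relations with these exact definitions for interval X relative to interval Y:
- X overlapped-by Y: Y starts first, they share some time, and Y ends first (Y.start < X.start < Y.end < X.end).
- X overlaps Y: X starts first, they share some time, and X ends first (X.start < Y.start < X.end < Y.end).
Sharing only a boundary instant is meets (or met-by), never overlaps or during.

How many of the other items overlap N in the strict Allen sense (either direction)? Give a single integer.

Target N = [730, 795].
B [281, 441] → before → no.
C [147, 245] → before → no.
F [361, 658] → before → no.
J [398, 514] → before → no.
P [502, 820] → contains → no.
Q [591, 800] → contains → no.
U [645, 774] → overlaps → counts.
V [327, 707] → before → no.
W [321, 342] → before → no.
Total: 1.

1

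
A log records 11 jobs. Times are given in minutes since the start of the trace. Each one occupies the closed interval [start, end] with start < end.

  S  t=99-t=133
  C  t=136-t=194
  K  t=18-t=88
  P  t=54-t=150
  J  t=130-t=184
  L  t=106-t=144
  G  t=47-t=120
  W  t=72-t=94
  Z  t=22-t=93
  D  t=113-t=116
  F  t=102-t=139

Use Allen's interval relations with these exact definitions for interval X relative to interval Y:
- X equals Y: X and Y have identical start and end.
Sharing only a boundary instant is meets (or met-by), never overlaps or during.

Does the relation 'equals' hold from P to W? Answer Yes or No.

No

P = [t=54, t=150], W = [t=72, t=94].
Actual relation of P to W: contains.
Asked whether 'equals' holds → No.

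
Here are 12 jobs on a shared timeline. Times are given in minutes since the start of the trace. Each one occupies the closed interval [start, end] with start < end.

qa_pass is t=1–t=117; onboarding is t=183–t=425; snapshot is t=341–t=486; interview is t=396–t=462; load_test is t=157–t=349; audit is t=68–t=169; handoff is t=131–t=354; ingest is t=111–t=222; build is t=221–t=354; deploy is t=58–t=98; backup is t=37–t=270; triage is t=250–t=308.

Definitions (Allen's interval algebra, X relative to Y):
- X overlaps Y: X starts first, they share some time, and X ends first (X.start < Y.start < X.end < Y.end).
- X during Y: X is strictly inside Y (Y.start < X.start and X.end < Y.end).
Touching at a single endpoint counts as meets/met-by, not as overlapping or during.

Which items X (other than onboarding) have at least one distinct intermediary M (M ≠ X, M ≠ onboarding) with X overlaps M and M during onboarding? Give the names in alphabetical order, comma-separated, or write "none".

Target onboarding = [t=183, t=425].
Intermediaries M with M during onboarding: build, triage.
Via build — items with X overlaps build: backup, ingest, load_test.
Via triage — items with X overlaps triage: backup.
Union: backup, ingest, load_test.

backup, ingest, load_test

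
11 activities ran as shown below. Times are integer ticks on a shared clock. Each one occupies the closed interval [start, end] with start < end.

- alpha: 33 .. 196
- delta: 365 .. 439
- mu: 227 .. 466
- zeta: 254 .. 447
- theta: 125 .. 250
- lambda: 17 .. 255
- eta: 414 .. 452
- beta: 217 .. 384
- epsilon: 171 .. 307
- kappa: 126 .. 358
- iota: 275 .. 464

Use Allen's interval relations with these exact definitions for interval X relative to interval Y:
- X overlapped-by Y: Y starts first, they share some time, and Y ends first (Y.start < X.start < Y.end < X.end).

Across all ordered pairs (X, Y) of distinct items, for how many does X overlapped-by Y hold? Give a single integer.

Checking all 110 ordered pairs for relation 'overlapped-by'; matching pairs in alphabetical order:
(beta, epsilon): beta overlapped-by epsilon ✓
(beta, kappa): beta overlapped-by kappa ✓
(beta, lambda): beta overlapped-by lambda ✓
(beta, theta): beta overlapped-by theta ✓
(delta, beta): delta overlapped-by beta ✓
(epsilon, alpha): epsilon overlapped-by alpha ✓
(epsilon, lambda): epsilon overlapped-by lambda ✓
(epsilon, theta): epsilon overlapped-by theta ✓
(eta, delta): eta overlapped-by delta ✓
(eta, zeta): eta overlapped-by zeta ✓
(iota, beta): iota overlapped-by beta ✓
(iota, epsilon): iota overlapped-by epsilon ✓
(iota, kappa): iota overlapped-by kappa ✓
(iota, zeta): iota overlapped-by zeta ✓
(kappa, alpha): kappa overlapped-by alpha ✓
(kappa, lambda): kappa overlapped-by lambda ✓
(kappa, theta): kappa overlapped-by theta ✓
(mu, beta): mu overlapped-by beta ✓
(mu, epsilon): mu overlapped-by epsilon ✓
(mu, kappa): mu overlapped-by kappa ✓
(mu, lambda): mu overlapped-by lambda ✓
(mu, theta): mu overlapped-by theta ✓
(theta, alpha): theta overlapped-by alpha ✓
(zeta, beta): zeta overlapped-by beta ✓
... plus 3 further pairs not listed.
Count: 27.

27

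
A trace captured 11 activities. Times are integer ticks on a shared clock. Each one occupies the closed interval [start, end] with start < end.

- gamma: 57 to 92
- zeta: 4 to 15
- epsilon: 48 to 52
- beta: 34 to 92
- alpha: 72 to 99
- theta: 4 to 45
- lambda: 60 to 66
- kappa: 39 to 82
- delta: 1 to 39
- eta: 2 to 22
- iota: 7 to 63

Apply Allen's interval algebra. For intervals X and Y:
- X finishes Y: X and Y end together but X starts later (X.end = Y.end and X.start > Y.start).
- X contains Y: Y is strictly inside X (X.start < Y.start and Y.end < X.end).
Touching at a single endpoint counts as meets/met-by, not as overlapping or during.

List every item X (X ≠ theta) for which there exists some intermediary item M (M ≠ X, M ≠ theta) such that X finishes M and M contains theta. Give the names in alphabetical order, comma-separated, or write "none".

none

Target theta = [4, 45].
Intermediaries M with M contains theta: none.
Union: none.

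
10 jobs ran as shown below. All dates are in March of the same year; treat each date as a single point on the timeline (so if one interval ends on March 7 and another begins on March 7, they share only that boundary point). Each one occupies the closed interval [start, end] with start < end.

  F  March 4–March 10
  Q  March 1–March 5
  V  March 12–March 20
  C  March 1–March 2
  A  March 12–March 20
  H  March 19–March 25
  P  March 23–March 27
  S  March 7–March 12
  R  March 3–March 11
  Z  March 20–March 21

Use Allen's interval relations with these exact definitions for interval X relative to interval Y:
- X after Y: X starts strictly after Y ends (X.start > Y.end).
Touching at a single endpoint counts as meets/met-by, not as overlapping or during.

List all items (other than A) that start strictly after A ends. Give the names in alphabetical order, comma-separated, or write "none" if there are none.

Target A = [March 12, March 20].
C [March 1, March 2] → before → no.
F [March 4, March 10] → before → no.
H [March 19, March 25] → overlapped-by → no.
P [March 23, March 27] → after → yes.
Q [March 1, March 5] → before → no.
R [March 3, March 11] → before → no.
S [March 7, March 12] → meets → no.
V [March 12, March 20] → equals → no.
Z [March 20, March 21] → met-by → no.
Result: P.

P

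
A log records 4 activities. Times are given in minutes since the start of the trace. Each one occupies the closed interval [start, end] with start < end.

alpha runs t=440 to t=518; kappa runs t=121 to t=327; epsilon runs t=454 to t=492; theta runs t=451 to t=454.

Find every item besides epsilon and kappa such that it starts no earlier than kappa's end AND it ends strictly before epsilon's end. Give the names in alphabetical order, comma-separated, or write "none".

theta

Conditions: its start is no earlier than kappa's end (X.start >= t=327) AND its end is strictly before epsilon's end (X.end < t=492).
alpha: start t=440 >= t=327? ✓; end t=518 < t=492? ✗ → no.
theta: start t=451 >= t=327? ✓; end t=454 < t=492? ✓ → yes.
Result: theta.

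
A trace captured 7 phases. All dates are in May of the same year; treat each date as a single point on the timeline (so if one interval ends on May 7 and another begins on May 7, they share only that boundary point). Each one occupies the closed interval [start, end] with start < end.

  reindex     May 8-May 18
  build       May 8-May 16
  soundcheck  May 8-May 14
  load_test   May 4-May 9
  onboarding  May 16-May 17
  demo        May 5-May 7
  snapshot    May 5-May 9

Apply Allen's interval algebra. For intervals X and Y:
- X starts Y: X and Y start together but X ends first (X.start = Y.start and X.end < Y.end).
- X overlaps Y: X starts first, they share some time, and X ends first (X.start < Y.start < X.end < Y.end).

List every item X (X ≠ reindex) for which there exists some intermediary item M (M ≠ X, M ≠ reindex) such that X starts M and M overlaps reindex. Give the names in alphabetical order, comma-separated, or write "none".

Target reindex = [May 8, May 18].
Intermediaries M with M overlaps reindex: load_test, snapshot.
Via load_test — items with X starts load_test: none.
Via snapshot — items with X starts snapshot: demo.
Union: demo.

demo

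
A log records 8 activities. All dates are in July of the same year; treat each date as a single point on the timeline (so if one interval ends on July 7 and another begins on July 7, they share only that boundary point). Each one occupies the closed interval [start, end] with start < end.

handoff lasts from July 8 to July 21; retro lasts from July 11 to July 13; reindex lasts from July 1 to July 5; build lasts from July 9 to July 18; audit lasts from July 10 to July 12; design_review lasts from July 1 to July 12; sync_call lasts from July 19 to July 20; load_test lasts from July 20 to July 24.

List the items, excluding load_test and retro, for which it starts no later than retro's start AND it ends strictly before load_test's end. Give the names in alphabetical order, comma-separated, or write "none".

audit, build, design_review, handoff, reindex

Conditions: its start is no later than retro's start (X.start <= July 11) AND its end is strictly before load_test's end (X.end < July 24).
audit: start July 10 <= July 11? ✓; end July 12 < July 24? ✓ → yes.
build: start July 9 <= July 11? ✓; end July 18 < July 24? ✓ → yes.
design_review: start July 1 <= July 11? ✓; end July 12 < July 24? ✓ → yes.
handoff: start July 8 <= July 11? ✓; end July 21 < July 24? ✓ → yes.
reindex: start July 1 <= July 11? ✓; end July 5 < July 24? ✓ → yes.
sync_call: start July 19 <= July 11? ✗; end July 20 < July 24? ✓ → no.
Result: audit, build, design_review, handoff, reindex.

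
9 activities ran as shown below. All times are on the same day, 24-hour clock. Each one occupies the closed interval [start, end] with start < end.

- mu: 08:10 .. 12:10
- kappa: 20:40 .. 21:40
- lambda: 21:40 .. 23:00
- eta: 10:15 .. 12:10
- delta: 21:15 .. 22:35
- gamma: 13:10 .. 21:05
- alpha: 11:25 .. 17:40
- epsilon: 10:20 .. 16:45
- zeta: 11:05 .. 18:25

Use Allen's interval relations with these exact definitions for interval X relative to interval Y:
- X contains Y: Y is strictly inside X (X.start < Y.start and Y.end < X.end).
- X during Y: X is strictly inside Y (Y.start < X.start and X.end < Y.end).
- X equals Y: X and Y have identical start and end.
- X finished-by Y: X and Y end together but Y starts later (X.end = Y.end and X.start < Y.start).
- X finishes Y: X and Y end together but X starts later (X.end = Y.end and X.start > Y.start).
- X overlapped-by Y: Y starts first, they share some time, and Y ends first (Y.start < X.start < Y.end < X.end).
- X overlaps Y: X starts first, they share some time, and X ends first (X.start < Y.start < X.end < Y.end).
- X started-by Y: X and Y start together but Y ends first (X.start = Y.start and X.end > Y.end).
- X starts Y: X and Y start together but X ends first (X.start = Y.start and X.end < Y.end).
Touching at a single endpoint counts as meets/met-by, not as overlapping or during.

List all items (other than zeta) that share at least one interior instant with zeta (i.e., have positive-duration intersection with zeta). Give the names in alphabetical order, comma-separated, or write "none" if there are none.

alpha, epsilon, eta, gamma, mu

Target zeta = [11:05, 18:25].
alpha [11:25, 17:40] → during → yes.
delta [21:15, 22:35] → after → no.
epsilon [10:20, 16:45] → overlaps → yes.
eta [10:15, 12:10] → overlaps → yes.
gamma [13:10, 21:05] → overlapped-by → yes.
kappa [20:40, 21:40] → after → no.
lambda [21:40, 23:00] → after → no.
mu [08:10, 12:10] → overlaps → yes.
Result: alpha, epsilon, eta, gamma, mu.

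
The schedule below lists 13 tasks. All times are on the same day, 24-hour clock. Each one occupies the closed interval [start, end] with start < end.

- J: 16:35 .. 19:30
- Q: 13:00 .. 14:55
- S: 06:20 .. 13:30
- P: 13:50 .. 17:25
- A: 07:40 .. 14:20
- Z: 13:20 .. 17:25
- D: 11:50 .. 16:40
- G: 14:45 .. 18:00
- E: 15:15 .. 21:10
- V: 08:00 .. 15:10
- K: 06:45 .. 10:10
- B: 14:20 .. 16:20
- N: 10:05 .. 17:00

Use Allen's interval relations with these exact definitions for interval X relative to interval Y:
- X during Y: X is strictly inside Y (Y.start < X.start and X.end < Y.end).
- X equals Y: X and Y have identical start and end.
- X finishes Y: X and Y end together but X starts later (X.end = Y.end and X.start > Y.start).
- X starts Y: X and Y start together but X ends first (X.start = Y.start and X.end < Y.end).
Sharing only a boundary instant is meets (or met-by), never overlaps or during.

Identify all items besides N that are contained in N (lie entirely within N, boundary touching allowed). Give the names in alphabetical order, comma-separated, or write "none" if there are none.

Target N = [10:05, 17:00].
A [07:40, 14:20] → overlaps → no.
B [14:20, 16:20] → during → yes.
D [11:50, 16:40] → during → yes.
E [15:15, 21:10] → overlapped-by → no.
G [14:45, 18:00] → overlapped-by → no.
J [16:35, 19:30] → overlapped-by → no.
K [06:45, 10:10] → overlaps → no.
P [13:50, 17:25] → overlapped-by → no.
Q [13:00, 14:55] → during → yes.
S [06:20, 13:30] → overlaps → no.
V [08:00, 15:10] → overlaps → no.
Z [13:20, 17:25] → overlapped-by → no.
Result: B, D, Q.

B, D, Q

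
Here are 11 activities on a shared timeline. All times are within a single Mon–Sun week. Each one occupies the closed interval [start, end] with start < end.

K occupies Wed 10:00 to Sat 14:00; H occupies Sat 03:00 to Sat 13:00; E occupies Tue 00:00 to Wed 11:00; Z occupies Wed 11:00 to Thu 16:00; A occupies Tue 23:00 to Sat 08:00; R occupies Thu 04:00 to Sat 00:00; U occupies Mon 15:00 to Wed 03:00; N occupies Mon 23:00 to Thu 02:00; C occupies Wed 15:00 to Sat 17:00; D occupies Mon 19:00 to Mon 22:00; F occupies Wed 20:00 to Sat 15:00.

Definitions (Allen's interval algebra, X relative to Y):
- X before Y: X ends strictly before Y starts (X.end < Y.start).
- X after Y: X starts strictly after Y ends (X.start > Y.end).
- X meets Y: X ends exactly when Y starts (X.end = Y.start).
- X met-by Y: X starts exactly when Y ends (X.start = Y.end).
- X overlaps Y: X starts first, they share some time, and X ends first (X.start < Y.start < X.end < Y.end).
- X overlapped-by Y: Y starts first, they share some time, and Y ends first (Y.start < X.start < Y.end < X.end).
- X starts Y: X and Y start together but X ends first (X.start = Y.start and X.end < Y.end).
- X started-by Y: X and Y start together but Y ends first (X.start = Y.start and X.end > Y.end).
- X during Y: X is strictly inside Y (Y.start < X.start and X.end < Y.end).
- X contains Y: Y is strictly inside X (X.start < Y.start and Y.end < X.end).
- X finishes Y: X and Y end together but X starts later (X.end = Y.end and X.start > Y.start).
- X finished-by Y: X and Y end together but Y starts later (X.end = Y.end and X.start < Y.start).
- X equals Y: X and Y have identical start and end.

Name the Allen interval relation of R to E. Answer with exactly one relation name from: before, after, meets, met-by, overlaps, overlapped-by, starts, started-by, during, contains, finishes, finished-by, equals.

R = [Thu 04:00, Sat 00:00]; E = [Tue 00:00, Wed 11:00].
Compare endpoints: R.start > E.start, R.start > E.end, R.end > E.start, R.end > E.end.
That pattern is 'after'.

after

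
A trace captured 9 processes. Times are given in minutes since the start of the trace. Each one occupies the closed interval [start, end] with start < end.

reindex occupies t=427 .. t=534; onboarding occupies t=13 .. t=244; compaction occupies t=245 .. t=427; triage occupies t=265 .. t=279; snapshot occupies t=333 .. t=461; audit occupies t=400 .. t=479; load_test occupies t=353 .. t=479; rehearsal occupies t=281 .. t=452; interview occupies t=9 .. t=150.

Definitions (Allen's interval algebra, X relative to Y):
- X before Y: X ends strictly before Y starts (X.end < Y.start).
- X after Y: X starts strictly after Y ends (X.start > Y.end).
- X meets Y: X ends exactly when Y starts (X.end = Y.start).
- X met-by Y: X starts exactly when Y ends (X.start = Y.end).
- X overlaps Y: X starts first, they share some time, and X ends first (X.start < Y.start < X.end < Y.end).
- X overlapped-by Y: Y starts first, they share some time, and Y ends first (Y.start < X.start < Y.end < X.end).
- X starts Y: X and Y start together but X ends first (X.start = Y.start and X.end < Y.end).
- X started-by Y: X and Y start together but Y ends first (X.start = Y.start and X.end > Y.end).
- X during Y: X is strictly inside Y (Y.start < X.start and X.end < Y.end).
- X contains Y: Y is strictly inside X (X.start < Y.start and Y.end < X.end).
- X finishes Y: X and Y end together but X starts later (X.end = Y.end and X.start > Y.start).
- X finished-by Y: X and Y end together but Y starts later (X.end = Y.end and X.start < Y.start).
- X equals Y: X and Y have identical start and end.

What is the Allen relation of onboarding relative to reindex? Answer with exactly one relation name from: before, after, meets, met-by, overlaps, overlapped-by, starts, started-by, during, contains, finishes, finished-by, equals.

onboarding = [t=13, t=244]; reindex = [t=427, t=534].
Compare endpoints: onboarding.start < reindex.start, onboarding.start < reindex.end, onboarding.end < reindex.start, onboarding.end < reindex.end.
That pattern is 'before'.

before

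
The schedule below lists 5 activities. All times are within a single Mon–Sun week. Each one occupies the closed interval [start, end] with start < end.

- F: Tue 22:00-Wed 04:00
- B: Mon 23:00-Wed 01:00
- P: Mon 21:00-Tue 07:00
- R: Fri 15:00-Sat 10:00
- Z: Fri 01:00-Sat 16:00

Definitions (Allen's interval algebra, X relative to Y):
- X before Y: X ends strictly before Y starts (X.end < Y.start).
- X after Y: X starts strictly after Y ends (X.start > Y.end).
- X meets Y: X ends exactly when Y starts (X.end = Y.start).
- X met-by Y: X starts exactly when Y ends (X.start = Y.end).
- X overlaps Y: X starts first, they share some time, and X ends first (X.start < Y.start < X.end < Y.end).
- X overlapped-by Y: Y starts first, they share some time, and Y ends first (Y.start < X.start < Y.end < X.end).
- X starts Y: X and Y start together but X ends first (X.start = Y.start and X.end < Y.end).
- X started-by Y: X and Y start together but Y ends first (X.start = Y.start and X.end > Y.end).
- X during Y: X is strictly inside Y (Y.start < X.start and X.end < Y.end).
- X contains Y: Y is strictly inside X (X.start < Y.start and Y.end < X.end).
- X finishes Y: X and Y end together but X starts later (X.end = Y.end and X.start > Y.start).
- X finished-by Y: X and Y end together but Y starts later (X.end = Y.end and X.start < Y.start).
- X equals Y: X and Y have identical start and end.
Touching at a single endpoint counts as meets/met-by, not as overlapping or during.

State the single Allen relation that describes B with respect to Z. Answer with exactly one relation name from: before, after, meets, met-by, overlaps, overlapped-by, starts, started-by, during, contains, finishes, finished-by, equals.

before

B = [Mon 23:00, Wed 01:00]; Z = [Fri 01:00, Sat 16:00].
Compare endpoints: B.start < Z.start, B.start < Z.end, B.end < Z.start, B.end < Z.end.
That pattern is 'before'.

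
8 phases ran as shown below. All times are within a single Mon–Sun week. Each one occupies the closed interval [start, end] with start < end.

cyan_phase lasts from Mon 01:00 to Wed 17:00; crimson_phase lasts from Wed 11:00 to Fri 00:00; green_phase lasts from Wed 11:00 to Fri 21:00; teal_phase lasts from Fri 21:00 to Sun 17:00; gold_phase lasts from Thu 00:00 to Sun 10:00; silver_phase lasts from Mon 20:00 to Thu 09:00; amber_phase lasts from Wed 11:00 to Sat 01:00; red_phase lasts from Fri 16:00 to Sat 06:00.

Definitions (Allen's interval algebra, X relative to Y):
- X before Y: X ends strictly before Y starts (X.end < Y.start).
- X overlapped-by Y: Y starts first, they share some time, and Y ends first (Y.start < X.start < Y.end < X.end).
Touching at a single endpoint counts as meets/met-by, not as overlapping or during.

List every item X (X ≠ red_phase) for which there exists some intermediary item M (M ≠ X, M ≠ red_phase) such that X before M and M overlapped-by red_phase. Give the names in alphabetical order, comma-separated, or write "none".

Target red_phase = [Fri 16:00, Sat 06:00].
Intermediaries M with M overlapped-by red_phase: teal_phase.
Via teal_phase — items with X before teal_phase: crimson_phase, cyan_phase, silver_phase.
Union: crimson_phase, cyan_phase, silver_phase.

crimson_phase, cyan_phase, silver_phase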